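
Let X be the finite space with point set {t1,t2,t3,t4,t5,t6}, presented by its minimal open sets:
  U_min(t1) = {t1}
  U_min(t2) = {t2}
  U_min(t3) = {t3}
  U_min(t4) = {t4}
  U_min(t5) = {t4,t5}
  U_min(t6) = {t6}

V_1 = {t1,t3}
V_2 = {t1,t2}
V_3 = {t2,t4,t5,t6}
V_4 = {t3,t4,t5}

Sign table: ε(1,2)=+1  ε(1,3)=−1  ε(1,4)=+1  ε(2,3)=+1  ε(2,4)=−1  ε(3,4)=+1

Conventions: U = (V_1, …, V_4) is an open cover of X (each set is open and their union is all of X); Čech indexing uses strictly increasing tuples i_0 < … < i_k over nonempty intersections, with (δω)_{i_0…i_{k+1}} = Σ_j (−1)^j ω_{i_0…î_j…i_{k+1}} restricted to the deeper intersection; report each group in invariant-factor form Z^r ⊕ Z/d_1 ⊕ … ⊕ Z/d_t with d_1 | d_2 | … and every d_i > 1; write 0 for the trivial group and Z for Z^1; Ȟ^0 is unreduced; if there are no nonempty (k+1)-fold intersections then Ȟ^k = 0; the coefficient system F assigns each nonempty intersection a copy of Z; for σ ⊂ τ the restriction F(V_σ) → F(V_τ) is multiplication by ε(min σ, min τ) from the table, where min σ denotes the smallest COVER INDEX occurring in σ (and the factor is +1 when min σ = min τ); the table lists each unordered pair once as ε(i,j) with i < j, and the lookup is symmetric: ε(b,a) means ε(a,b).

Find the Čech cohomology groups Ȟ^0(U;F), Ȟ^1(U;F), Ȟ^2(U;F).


Ȟ^0 ≅ Z, Ȟ^1 ≅ Z and Ȟ^2 ≅ 0

nerve of the cover:
  V12={t1} V14={t3} V23={t2} V34={t4,t5}
C dims 4,4; δ0: rk 3, SNF 1^3
Ȟ^0 = (4 − 3) − 0 = 1, so Ȟ^0 ≅ Z
Ȟ^1 = (4 − 0) − 3 = 1, so Ȟ^1 ≅ Z
Ȟ^2 = (0 − 0) − 0 = 0, so Ȟ^2 ≅ 0


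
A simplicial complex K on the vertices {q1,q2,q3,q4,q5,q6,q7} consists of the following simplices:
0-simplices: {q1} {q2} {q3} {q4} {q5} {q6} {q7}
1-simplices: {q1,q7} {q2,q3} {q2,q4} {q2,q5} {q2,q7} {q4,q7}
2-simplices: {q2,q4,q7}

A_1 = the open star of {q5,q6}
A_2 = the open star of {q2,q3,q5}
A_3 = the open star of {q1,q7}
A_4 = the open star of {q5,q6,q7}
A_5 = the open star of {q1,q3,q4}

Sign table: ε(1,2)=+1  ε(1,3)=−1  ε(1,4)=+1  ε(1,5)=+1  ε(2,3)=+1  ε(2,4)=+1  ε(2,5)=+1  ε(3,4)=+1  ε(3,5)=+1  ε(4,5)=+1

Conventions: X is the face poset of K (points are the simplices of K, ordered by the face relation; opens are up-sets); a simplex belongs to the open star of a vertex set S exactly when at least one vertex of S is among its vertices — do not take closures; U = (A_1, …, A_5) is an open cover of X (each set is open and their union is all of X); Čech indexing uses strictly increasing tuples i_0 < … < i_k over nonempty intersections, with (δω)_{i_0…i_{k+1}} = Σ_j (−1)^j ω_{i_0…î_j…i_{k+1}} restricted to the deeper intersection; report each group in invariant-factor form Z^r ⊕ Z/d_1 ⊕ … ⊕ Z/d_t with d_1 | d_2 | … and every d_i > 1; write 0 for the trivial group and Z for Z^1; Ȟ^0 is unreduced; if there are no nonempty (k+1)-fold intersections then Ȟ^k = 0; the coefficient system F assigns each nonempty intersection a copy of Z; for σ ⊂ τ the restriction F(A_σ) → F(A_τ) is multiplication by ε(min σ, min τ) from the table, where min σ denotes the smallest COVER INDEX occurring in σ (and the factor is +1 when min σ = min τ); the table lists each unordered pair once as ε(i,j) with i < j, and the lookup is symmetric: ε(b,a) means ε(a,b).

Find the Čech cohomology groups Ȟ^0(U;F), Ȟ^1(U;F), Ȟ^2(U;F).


Ȟ^0 ≅ Z,  Ȟ^1 ≅ 0,  Ȟ^2 ≅ 0

nerve simplices:
  A1={{q5},{q6},{q2,q5}} A2={{q2},{q3},{q5},{q2,q3},{q2,q4},{q2,q5},{q2,q7},{q2,q4,q7}} A3={{q1},{q7},{q1,q7},{q2,q7},{q4,q7},{q2,q4,q7}} A4={{q5},{q6},{q7},{q1,q7},{q2,q5},{q2,q7},{q4,q7},{q2,q4,q7}} A5={{q1},{q3},{q4},{q1,q7},{q2,q3},{q2,q4},{q4,q7},{q2,q4,q7}}
  A12={{q5},{q2,q5}} A14={{q5},{q6},{q2,q5}} A23={{q2,q7},{q2,q4,q7}} A24={{q5},{q2,q5},{q2,q7},{q2,q4,q7}} A25={{q3},{q2,q3},{q2,q4},{q2,q4,q7}} A34={{q7},{q1,q7},{q2,q7},{q4,q7},{q2,q4,q7}} A35={{q1},{q1,q7},{q4,q7},{q2,q4,q7}} A45={{q1,q7},{q4,q7},{q2,q4,q7}}
  A124={{q5},{q2,q5}} A234={{q2,q7},{q2,q4,q7}} A235={{q2,q4,q7}} A245={{q2,q4,q7}} A345={{q1,q7},{q4,q7},{q2,q4,q7}}
  A2345={{q2,q4,q7}}
C dims 5,8,5,1; δ0: rk 4, SNF 1^4; δ1: rk 4, SNF 1^4; δ2: rk 1, SNF 1^1
degree 0: 5−4−0 = 1 → Ȟ^0 ≅ Z
degree 1: 8−4−4 = 0 → Ȟ^1 ≅ 0
degree 2: 5−1−4 = 0 → Ȟ^2 ≅ 0


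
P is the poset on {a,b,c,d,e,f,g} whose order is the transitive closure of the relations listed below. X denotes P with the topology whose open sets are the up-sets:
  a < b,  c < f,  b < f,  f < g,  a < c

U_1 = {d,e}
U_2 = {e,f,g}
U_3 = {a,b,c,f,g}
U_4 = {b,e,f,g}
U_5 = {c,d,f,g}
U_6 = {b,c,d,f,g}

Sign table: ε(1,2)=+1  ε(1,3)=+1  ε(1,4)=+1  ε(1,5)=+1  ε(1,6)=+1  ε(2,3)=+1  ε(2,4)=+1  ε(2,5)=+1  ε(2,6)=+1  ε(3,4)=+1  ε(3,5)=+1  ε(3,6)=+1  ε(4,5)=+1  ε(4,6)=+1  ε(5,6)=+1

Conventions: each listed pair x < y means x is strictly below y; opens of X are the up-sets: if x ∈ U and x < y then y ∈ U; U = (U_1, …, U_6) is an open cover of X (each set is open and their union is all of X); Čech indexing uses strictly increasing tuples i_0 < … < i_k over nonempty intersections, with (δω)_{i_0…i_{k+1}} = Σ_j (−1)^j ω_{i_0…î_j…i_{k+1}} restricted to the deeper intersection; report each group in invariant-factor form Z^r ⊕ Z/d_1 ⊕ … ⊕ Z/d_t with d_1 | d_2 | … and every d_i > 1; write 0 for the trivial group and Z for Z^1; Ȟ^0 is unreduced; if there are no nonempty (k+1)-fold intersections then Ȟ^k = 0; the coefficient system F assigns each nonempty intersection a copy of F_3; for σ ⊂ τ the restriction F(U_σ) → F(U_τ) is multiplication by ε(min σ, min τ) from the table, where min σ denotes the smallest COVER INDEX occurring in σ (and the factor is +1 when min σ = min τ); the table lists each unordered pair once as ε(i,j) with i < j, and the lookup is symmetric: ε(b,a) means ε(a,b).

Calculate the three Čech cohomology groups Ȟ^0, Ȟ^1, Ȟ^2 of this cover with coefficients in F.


cover nerve:
  U12={e} U14={e} U15={d} U16={d} U23={f,g} U24={e,f,g} U25={f,g} U26={f,g} U34={b,f,g} U35={c,f,g} U36={b,c,f,g} U45={f,g} U46={b,f,g} U56={c,d,f,g}
  U124={e} U156={d} U234={f,g} U235={f,g} U236={f,g} U245={f,g} U246={f,g} U256={f,g} U345={f,g} U346={b,f,g} U356={c,f,g} U456={f,g}
  U2345={f,g} U2346={f,g} U2356={f,g} U2456={f,g} U3456={f,g}
  U23456={f,g}
C dims 6,14,12,5; δ0: rk_F3 5; δ1: rk_F3 8; δ2: rk_F3 4
Ȟ^0: (6−5)−0=1 ⇒ Z/3
Ȟ^1: (14−8)−5=1 ⇒ Z/3
Ȟ^2: (12−4)−8=0 ⇒ 0

Ȟ^0 = Z/3,  Ȟ^1 = Z/3,  Ȟ^2 = 0


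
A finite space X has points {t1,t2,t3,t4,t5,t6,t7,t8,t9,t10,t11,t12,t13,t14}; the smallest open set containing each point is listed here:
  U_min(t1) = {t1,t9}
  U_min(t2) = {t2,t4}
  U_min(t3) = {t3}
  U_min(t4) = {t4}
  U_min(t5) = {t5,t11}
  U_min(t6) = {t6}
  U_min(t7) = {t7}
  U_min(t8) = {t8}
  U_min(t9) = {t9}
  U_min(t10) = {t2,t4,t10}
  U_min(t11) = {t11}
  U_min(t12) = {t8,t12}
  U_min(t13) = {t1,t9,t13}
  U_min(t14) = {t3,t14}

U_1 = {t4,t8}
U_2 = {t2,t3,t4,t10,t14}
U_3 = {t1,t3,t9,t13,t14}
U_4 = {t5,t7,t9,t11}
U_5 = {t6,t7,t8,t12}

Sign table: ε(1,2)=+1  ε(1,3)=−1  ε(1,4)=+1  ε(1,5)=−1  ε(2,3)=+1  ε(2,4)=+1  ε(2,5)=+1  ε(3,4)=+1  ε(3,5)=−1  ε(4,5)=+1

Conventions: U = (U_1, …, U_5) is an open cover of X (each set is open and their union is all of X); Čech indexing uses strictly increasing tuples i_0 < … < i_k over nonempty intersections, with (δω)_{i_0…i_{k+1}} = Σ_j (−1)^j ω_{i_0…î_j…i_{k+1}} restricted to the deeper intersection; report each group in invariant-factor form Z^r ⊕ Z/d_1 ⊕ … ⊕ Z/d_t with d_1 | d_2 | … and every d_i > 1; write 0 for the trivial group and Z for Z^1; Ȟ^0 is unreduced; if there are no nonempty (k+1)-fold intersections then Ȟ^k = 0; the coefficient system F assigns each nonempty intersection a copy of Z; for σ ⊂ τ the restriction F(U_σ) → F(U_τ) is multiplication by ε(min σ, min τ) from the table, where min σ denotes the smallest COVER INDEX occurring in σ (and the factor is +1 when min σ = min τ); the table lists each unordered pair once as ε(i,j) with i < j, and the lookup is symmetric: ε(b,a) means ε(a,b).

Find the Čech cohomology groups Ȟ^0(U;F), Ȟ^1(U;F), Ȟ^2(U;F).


nonempty intersections:
  U12={t4} U15={t8} U23={t3,t14} U34={t9} U45={t7}
C dims 5,5; δ0: rk 5, SNF 1^4·2
Ȟ^0: (5−5)−0=0 ⇒ 0
Ȟ^1: (5−0)−5=0 plus torsion [2] ⇒ Z/2
Ȟ^2: (0−0)−0=0 ⇒ 0

Ȟ^0 = 0,  Ȟ^1 = Z/2,  Ȟ^2 = 0


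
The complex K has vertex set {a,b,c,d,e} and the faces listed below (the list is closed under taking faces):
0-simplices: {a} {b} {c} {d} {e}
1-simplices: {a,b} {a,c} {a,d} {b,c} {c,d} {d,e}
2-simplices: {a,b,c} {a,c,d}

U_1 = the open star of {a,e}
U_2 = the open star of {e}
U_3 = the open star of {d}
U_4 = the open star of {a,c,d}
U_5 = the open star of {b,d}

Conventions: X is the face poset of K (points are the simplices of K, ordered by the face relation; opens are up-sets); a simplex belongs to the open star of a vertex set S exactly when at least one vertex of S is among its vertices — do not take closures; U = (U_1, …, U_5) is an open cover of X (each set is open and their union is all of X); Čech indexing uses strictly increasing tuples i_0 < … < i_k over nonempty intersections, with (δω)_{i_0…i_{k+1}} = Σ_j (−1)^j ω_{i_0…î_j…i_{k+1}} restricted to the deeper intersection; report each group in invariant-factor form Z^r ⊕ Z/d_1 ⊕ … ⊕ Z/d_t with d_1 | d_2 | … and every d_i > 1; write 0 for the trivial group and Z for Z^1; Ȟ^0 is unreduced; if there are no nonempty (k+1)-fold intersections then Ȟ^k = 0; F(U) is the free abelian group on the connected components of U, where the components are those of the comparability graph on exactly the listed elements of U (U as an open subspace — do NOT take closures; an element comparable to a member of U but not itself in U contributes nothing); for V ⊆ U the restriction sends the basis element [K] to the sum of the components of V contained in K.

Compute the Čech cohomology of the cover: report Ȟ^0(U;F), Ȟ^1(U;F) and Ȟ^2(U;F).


Ȟ^0 = Z,  Ȟ^1 = 0,  Ȟ^2 = 0

cover nerve:
  U1={{a},{e},{a,b},{a,c},{a,d},{d,e},{a,b,c},{a,c,d}} U2={{e},{d,e}} U3={{d},{a,d},{c,d},{d,e},{a,c,d}} U4={{a},{c},{d},{a,b},{a,c},{a,d},{b,c},{c,d},{d,e},{a,b,c},{a,c,d}} U5={{b},{d},{a,b},{a,d},{b,c},{c,d},{d,e},{a,b,c},{a,c,d}}
  U12={{e},{d,e}} U13={{a,d},{d,e},{a,c,d}} U14={{a},{a,b},{a,c},{a,d},{d,e},{a,b,c},{a,c,d}} U15={{a,b},{a,d},{d,e},{a,b,c},{a,c,d}} U23={{d,e}} U24={{d,e}} U25={{d,e}} U34={{d},{a,d},{c,d},{d,e},{a,c,d}} U35={{d},{a,d},{c,d},{d,e},{a,c,d}} U45={{d},{a,b},{a,d},{b,c},{c,d},{d,e},{a,b,c},{a,c,d}}
  U123={{d,e}} U124={{d,e}} U125={{d,e}} U134={{a,d},{d,e},{a,c,d}} U135={{a,d},{d,e},{a,c,d}} U145={{a,b},{a,d},{d,e},{a,b,c},{a,c,d}} U234={{d,e}} U235={{d,e}} U245={{d,e}} U345={{d},{a,d},{c,d},{d,e},{a,c,d}}
  U1234={{d,e}} U1235={{d,e}} U1245={{d,e}} U1345={{a,d},{d,e},{a,c,d}} U2345={{d,e}}
  U12345={{d,e}}
components per intersection:
  U1: {{a},{a,b},{a,c},{a,d},{a,b,c},{a,c,d}} {{e},{d,e}}
  U2: {{e},{d,e}}
  U3: {{d},{a,d},{c,d},{d,e},{a,c,d}}
  U4: {{a},{c},{d},{a,b},{a,c},{a,d},{b,c},{c,d},{d,e},{a,b,c},{a,c,d}}
  U5: {{b},{a,b},{b,c},{a,b,c}} {{d},{a,d},{c,d},{d,e},{a,c,d}}
  U12: {{e},{d,e}}
  U13: {{a,d},{a,c,d}} {{d,e}}
  U14: {{a},{a,b},{a,c},{a,d},{a,b,c},{a,c,d}} {{d,e}}
  U15: {{a,b},{a,b,c}} {{a,d},{a,c,d}} {{d,e}}
  U23: {{d,e}}
  U24: {{d,e}}
  U25: {{d,e}}
  U34: {{d},{a,d},{c,d},{d,e},{a,c,d}}
  U35: {{d},{a,d},{c,d},{d,e},{a,c,d}}
  U45: {{d},{a,d},{c,d},{d,e},{a,c,d}} {{a,b},{b,c},{a,b,c}}
  U123: {{d,e}}
  U124: {{d,e}}
  U125: {{d,e}}
  U134: {{a,d},{a,c,d}} {{d,e}}
  U135: {{a,d},{a,c,d}} {{d,e}}
  U145: {{a,b},{a,b,c}} {{a,d},{a,c,d}} {{d,e}}
  U234: {{d,e}}
  U235: {{d,e}}
  U245: {{d,e}}
  U345: {{d},{a,d},{c,d},{d,e},{a,c,d}}
  U1234: {{d,e}}
  U1235: {{d,e}}
  U1245: {{d,e}}
  U1345: {{a,d},{a,c,d}} {{d,e}}
  U2345: {{d,e}}
  U12345: {{d,e}}
C dims 7,15,14,6; δ0: rk 6, SNF 1^6; δ1: rk 9, SNF 1^9; δ2: rk 5, SNF 1^5
Ȟ^0: (7−6)−0=1 ⇒ Z
Ȟ^1: (15−9)−6=0 ⇒ 0
Ȟ^2: (14−5)−9=0 ⇒ 0


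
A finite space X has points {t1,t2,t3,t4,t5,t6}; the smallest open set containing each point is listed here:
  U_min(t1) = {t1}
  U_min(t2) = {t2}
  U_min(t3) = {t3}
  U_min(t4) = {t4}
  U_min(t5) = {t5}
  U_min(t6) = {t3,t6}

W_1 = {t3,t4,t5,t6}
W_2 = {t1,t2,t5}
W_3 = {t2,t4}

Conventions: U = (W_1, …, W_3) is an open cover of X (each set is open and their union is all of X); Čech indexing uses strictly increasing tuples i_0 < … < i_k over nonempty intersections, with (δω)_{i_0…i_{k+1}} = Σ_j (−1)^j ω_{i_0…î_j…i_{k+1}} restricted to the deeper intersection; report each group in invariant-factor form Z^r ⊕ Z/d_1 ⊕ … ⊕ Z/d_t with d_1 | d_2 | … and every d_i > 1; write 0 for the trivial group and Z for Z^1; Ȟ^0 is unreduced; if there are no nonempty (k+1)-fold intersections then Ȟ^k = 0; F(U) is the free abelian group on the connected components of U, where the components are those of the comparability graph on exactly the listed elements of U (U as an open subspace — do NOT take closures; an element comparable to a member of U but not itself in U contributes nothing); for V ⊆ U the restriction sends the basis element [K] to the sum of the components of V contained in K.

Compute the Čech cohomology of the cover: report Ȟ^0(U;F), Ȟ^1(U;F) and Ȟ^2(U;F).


intersection data:
  W12={t5} W13={t4} W23={t2}
components per intersection:
  W1: {t3,t6} {t4} {t5}
  W2: {t1} {t2} {t5}
  W3: {t2} {t4}
  W12: {t5}
  W13: {t4}
  W23: {t2}
C dims 8,3; δ0: rk 3, SNF 1^3
Ȟ^0 = (8 − 3) − 0 = 5, so Ȟ^0 ≅ Z^5
Ȟ^1 = (3 − 0) − 3 = 0, so Ȟ^1 ≅ 0
Ȟ^2 = (0 − 0) − 0 = 0, so Ȟ^2 ≅ 0

Ȟ^0(U;F) ≅ Z^5; Ȟ^1(U;F) ≅ 0; Ȟ^2(U;F) ≅ 0


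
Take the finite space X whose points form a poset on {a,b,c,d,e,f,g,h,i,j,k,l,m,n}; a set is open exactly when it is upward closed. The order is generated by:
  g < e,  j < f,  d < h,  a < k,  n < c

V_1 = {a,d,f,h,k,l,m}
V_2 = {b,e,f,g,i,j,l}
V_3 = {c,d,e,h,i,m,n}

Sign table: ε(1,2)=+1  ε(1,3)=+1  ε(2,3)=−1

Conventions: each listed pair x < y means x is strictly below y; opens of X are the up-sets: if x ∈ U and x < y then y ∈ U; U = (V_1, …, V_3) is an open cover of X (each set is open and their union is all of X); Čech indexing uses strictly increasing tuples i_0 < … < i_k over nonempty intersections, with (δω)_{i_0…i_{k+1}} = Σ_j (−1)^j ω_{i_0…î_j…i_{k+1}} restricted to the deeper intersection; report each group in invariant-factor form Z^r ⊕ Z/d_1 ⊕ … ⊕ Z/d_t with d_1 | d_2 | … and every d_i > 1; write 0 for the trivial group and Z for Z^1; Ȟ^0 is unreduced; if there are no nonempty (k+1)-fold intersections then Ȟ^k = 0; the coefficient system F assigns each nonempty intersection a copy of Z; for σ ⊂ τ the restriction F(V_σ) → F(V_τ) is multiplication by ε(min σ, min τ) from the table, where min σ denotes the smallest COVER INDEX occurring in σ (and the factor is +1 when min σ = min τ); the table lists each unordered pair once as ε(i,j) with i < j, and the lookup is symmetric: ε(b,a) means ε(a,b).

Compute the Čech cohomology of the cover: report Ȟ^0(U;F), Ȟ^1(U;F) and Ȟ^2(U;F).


nonempty intersections:
  V12={f,l} V13={d,h,m} V23={e,i}
C dims 3,3; δ0: rk 3, SNF 1^2·2
Ȟ^0: (3−3)−0=0 ⇒ 0
Ȟ^1: (3−0)−3=0 plus torsion [2] ⇒ Z/2
Ȟ^2: (0−0)−0=0 ⇒ 0

Ȟ^0 ≅ 0; Ȟ^1 ≅ Z/2; Ȟ^2 ≅ 0


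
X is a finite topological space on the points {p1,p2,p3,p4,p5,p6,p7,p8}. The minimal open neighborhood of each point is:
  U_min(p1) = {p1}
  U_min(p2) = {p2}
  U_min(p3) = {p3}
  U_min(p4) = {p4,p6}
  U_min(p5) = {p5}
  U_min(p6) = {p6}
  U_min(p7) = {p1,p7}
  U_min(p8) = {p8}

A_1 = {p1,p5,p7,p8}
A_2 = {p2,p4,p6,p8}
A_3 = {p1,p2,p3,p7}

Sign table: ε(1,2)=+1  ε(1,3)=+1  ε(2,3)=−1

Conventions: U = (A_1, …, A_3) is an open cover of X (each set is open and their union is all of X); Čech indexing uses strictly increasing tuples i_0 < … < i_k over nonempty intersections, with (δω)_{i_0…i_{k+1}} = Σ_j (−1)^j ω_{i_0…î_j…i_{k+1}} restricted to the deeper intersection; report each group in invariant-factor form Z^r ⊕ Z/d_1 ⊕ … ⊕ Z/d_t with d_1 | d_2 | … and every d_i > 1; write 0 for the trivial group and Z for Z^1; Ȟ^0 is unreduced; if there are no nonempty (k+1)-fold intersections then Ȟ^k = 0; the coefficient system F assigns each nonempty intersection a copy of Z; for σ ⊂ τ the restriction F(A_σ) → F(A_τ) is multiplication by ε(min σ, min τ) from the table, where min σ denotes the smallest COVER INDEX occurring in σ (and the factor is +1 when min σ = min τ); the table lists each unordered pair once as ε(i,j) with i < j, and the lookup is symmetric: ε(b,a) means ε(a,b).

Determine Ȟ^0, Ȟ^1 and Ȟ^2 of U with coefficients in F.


Ȟ^0 = 0, Ȟ^1 = Z/2, Ȟ^2 = 0

nonempty overlaps:
  A12={p8} A13={p1,p7} A23={p2}
C dims 3,3; δ0: rk 3, SNF 1^2·2
degree 0: 3−3−0 = 0 → Ȟ^0 ≅ 0
degree 1: 3−0−3 = 0 plus torsion [2] → Ȟ^1 ≅ Z/2
degree 2: 0−0−0 = 0 → Ȟ^2 ≅ 0


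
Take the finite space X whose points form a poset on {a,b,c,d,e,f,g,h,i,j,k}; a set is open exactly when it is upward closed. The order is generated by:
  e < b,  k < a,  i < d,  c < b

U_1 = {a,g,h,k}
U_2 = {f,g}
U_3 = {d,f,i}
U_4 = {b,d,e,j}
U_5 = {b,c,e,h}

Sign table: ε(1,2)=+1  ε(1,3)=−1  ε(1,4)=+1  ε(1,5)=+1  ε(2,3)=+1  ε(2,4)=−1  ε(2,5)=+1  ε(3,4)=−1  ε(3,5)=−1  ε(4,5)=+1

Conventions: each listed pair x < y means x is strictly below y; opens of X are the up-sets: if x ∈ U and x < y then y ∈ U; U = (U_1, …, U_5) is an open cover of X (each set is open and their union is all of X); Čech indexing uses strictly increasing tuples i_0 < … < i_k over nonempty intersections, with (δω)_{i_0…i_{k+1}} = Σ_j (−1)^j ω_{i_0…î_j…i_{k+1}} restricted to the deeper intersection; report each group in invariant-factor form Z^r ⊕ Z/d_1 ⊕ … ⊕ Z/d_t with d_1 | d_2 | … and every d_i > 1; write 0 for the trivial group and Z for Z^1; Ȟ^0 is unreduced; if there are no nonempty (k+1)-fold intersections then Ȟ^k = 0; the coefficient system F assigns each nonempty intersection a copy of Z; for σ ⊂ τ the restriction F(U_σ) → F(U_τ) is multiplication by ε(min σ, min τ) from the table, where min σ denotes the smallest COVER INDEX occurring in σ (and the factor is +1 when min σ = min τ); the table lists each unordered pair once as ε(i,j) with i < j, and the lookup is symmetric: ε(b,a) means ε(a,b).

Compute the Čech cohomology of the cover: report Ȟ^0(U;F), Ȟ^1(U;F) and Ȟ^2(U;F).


Ȟ^0 = 0, Ȟ^1 = Z/2, Ȟ^2 = 0

nonempty overlaps:
  U12={g} U15={h} U23={f} U34={d} U45={b,e}
C dims 5,5; δ0: rk 5, SNF 1^4·2
degree 0: 5−5−0 = 0 → Ȟ^0 ≅ 0
degree 1: 5−0−5 = 0 plus torsion [2] → Ȟ^1 ≅ Z/2
degree 2: 0−0−0 = 0 → Ȟ^2 ≅ 0


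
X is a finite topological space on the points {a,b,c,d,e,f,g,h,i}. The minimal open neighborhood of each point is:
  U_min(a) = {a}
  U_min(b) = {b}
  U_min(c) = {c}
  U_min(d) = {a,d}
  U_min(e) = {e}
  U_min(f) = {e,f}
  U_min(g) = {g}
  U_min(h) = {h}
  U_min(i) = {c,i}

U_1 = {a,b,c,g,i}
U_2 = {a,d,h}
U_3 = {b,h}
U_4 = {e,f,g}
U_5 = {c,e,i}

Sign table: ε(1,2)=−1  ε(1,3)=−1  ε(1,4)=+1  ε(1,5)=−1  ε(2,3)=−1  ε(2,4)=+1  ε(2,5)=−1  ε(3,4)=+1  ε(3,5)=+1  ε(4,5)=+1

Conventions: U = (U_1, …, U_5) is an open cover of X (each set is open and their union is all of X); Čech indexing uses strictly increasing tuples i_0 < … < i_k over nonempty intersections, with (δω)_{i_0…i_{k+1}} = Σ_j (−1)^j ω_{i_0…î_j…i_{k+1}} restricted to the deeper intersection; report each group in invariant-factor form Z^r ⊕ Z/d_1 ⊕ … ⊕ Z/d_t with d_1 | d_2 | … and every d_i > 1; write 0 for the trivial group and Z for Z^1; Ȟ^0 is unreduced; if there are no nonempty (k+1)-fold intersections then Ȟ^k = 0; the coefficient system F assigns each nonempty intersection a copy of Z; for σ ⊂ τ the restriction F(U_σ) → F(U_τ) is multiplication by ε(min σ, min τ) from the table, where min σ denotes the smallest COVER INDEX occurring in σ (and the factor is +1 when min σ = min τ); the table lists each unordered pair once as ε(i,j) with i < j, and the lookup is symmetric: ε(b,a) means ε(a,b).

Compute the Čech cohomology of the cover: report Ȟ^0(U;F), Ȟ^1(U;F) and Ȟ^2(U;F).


cover nerve:
  U12={a} U13={b} U14={g} U15={c,i} U23={h} U45={e}
C dims 5,6; δ0: rk 5, SNF 1^4·2
Ȟ^0: (5−5)−0=0 ⇒ 0
Ȟ^1: (6−0)−5=1 plus torsion [2] ⇒ Z ⊕ Z/2
Ȟ^2: (0−0)−0=0 ⇒ 0

Ȟ^0(U;F) ≅ 0, Ȟ^1(U;F) ≅ Z ⊕ Z/2 and Ȟ^2(U;F) ≅ 0


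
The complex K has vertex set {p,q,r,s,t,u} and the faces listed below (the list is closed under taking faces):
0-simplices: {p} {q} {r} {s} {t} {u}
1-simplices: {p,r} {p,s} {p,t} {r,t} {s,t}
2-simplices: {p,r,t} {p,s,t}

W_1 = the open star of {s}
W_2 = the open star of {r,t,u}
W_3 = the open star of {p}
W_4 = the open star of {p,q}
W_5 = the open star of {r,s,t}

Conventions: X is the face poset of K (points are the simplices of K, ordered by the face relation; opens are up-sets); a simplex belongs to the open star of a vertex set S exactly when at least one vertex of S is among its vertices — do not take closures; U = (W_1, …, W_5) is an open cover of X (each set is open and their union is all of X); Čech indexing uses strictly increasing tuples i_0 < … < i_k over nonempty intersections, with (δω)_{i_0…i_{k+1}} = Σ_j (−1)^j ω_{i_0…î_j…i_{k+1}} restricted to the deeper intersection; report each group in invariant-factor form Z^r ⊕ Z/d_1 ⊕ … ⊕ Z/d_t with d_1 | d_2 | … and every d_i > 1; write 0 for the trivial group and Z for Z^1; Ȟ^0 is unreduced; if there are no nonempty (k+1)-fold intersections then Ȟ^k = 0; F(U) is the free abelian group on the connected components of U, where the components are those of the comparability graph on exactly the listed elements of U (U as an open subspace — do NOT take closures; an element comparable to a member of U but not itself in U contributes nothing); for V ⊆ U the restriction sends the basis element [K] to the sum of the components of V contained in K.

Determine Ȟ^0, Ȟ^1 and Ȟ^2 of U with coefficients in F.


nonempty overlaps:
  W1={{s},{p,s},{s,t},{p,s,t}} W2={{r},{t},{u},{p,r},{p,t},{r,t},{s,t},{p,r,t},{p,s,t}} W3={{p},{p,r},{p,s},{p,t},{p,r,t},{p,s,t}} W4={{p},{q},{p,r},{p,s},{p,t},{p,r,t},{p,s,t}} W5={{r},{s},{t},{p,r},{p,s},{p,t},{r,t},{s,t},{p,r,t},{p,s,t}}
  W12={{s,t},{p,s,t}} W13={{p,s},{p,s,t}} W14={{p,s},{p,s,t}} W15={{s},{p,s},{s,t},{p,s,t}} W23={{p,r},{p,t},{p,r,t},{p,s,t}} W24={{p,r},{p,t},{p,r,t},{p,s,t}} W25={{r},{t},{p,r},{p,t},{r,t},{s,t},{p,r,t},{p,s,t}} W34={{p},{p,r},{p,s},{p,t},{p,r,t},{p,s,t}} W35={{p,r},{p,s},{p,t},{p,r,t},{p,s,t}} W45={{p,r},{p,s},{p,t},{p,r,t},{p,s,t}}
  W123={{p,s,t}} W124={{p,s,t}} W125={{s,t},{p,s,t}} W134={{p,s},{p,s,t}} W135={{p,s},{p,s,t}} W145={{p,s},{p,s,t}} W234={{p,r},{p,t},{p,r,t},{p,s,t}} W235={{p,r},{p,t},{p,r,t},{p,s,t}} W245={{p,r},{p,t},{p,r,t},{p,s,t}} W345={{p,r},{p,s},{p,t},{p,r,t},{p,s,t}}
  W1234={{p,s,t}} W1235={{p,s,t}} W1245={{p,s,t}} W1345={{p,s},{p,s,t}} W2345={{p,r},{p,t},{p,r,t},{p,s,t}}
  W12345={{p,s,t}}
components per intersection:
  W1: {{s},{p,s},{s,t},{p,s,t}}
  W2: {{r},{t},{p,r},{p,t},{r,t},{s,t},{p,r,t},{p,s,t}} {{u}}
  W3: {{p},{p,r},{p,s},{p,t},{p,r,t},{p,s,t}}
  W4: {{p},{p,r},{p,s},{p,t},{p,r,t},{p,s,t}} {{q}}
  W5: {{r},{s},{t},{p,r},{p,s},{p,t},{r,t},{s,t},{p,r,t},{p,s,t}}
  W12: {{s,t},{p,s,t}}
  W13: {{p,s},{p,s,t}}
  W14: {{p,s},{p,s,t}}
  W15: {{s},{p,s},{s,t},{p,s,t}}
  W23: {{p,r},{p,t},{p,r,t},{p,s,t}}
  W24: {{p,r},{p,t},{p,r,t},{p,s,t}}
  W25: {{r},{t},{p,r},{p,t},{r,t},{s,t},{p,r,t},{p,s,t}}
  W34: {{p},{p,r},{p,s},{p,t},{p,r,t},{p,s,t}}
  W35: {{p,r},{p,s},{p,t},{p,r,t},{p,s,t}}
  W45: {{p,r},{p,s},{p,t},{p,r,t},{p,s,t}}
  W123: {{p,s,t}}
  W124: {{p,s,t}}
  W125: {{s,t},{p,s,t}}
  W134: {{p,s},{p,s,t}}
  W135: {{p,s},{p,s,t}}
  W145: {{p,s},{p,s,t}}
  W234: {{p,r},{p,t},{p,r,t},{p,s,t}}
  W235: {{p,r},{p,t},{p,r,t},{p,s,t}}
  W245: {{p,r},{p,t},{p,r,t},{p,s,t}}
  W345: {{p,r},{p,s},{p,t},{p,r,t},{p,s,t}}
  W1234: {{p,s,t}}
  W1235: {{p,s,t}}
  W1245: {{p,s,t}}
  W1345: {{p,s},{p,s,t}}
  W2345: {{p,r},{p,t},{p,r,t},{p,s,t}}
  W12345: {{p,s,t}}
C dims 7,10,10,5; δ0: rk 4, SNF 1^4; δ1: rk 6, SNF 1^6; δ2: rk 4, SNF 1^4
degree 0: 7−4−0 = 3 → Ȟ^0 ≅ Z^3
degree 1: 10−6−4 = 0 → Ȟ^1 ≅ 0
degree 2: 10−4−6 = 0 → Ȟ^2 ≅ 0

Ȟ^0(U;F) ≅ Z^3, Ȟ^1(U;F) ≅ 0, Ȟ^2(U;F) ≅ 0


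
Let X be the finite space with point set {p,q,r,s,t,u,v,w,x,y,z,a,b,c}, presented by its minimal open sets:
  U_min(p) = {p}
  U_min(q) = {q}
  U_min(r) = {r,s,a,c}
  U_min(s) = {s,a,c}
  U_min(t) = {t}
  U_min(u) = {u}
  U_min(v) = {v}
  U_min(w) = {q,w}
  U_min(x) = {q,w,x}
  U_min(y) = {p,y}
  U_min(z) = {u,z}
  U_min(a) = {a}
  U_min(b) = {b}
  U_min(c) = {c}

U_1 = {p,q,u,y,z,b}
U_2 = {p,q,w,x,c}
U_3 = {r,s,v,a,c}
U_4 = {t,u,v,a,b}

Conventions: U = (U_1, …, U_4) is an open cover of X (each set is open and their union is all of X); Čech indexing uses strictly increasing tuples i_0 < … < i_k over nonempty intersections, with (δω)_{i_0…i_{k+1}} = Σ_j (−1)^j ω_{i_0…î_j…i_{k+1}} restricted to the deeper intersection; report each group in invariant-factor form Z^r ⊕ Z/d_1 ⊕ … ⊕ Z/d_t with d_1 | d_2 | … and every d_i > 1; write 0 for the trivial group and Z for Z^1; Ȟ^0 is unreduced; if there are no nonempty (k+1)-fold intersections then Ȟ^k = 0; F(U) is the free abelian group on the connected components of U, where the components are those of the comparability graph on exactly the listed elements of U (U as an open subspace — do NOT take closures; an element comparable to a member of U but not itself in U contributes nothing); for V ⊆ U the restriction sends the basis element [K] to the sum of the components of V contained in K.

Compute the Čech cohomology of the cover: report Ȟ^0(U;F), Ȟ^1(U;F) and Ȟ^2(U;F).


nonempty overlaps:
  U12={p,q} U14={u,b} U23={c} U34={v,a}
components per intersection:
  U1: {p,y} {q} {u,z} {b}
  U2: {p} {q,w,x} {c}
  U3: {r,s,a,c} {v}
  U4: {t} {u} {v} {a} {b}
  U12: {p} {q}
  U14: {u} {b}
  U23: {c}
  U34: {v} {a}
C dims 14,7; δ0: rk 7, SNF 1^7
degree 0: 14−7−0 = 7 → Ȟ^0 ≅ Z^7
degree 1: 7−0−7 = 0 → Ȟ^1 ≅ 0
degree 2: 0−0−0 = 0 → Ȟ^2 ≅ 0

Ȟ^0 = Z^7,  Ȟ^1 = 0,  Ȟ^2 = 0


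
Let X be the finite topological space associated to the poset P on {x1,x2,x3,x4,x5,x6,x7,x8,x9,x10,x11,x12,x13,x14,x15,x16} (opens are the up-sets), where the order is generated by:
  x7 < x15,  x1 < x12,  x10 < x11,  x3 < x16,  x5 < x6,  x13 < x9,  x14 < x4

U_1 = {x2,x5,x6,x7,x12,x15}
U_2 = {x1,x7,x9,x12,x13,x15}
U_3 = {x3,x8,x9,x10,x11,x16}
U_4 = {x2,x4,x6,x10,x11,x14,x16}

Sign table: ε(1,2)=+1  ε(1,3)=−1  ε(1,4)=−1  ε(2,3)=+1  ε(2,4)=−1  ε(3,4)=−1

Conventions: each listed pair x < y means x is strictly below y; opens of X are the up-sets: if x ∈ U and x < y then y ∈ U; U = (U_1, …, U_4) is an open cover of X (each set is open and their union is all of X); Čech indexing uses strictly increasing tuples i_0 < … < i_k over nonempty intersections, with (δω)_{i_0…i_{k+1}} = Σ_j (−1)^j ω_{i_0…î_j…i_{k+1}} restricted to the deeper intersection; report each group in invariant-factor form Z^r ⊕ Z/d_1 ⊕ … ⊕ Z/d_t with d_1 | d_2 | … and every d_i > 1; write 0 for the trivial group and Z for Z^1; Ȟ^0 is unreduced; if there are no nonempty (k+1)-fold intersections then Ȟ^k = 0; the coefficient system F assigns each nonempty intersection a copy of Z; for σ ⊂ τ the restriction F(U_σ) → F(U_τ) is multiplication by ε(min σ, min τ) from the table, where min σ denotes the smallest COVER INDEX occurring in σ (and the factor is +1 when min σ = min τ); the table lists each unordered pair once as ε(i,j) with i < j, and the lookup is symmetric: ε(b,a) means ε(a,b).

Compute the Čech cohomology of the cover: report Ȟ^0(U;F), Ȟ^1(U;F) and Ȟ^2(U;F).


Ȟ^0 = Z, Ȟ^1 = Z and Ȟ^2 = 0

nerve simplices:
  U12={x7,x12,x15} U14={x2,x6} U23={x9} U34={x10,x11,x16}
C dims 4,4; δ0: rk 3, SNF 1^3
degree 0: 4−3−0 = 1 → Ȟ^0 ≅ Z
degree 1: 4−0−3 = 1 → Ȟ^1 ≅ Z
degree 2: 0−0−0 = 0 → Ȟ^2 ≅ 0


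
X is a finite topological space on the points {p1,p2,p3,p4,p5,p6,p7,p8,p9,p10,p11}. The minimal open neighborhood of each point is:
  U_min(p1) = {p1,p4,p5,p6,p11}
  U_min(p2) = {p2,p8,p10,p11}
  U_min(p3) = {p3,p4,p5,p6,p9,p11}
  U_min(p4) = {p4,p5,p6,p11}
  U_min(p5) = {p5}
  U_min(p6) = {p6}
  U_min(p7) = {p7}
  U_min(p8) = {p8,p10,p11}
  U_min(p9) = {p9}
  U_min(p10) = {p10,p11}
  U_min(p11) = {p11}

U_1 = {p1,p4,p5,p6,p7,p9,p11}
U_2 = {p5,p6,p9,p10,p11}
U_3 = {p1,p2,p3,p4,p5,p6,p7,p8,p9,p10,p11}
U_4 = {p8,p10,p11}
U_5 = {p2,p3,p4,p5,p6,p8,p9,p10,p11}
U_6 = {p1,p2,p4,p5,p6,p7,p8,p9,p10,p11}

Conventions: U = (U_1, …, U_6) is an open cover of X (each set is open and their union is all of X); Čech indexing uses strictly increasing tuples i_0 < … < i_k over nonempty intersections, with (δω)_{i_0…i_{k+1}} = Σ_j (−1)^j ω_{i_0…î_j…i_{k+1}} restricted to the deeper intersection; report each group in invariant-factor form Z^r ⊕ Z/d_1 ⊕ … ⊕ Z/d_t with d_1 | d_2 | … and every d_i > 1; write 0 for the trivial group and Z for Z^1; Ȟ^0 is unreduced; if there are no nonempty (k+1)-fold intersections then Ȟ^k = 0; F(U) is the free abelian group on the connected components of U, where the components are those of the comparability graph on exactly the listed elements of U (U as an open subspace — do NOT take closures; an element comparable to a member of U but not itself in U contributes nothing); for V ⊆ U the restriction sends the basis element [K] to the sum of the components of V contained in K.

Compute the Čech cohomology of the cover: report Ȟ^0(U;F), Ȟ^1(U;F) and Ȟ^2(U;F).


Ȟ^0 = Z^2, Ȟ^1 = 0, Ȟ^2 = 0

intersection data:
  U12={p5,p6,p9,p11} U13={p1,p4,p5,p6,p7,p9,p11} U14={p11} U15={p4,p5,p6,p9,p11} U16={p1,p4,p5,p6,p7,p9,p11} U23={p5,p6,p9,p10,p11} U24={p10,p11} U25={p5,p6,p9,p10,p11} U26={p5,p6,p9,p10,p11} U34={p8,p10,p11} U35={p2,p3,p4,p5,p6,p8,p9,p10,p11} U36={p1,p2,p4,p5,p6,p7,p8,p9,p10,p11} U45={p8,p10,p11} U46={p8,p10,p11} U56={p2,p4,p5,p6,p8,p9,p10,p11}
  U123={p5,p6,p9,p11} U124={p11} U125={p5,p6,p9,p11} U126={p5,p6,p9,p11} U134={p11} U135={p4,p5,p6,p9,p11} U136={p1,p4,p5,p6,p7,p9,p11} U145={p11} U146={p11} U156={p4,p5,p6,p9,p11} U234={p10,p11} U235={p5,p6,p9,p10,p11} U236={p5,p6,p9,p10,p11} U245={p10,p11} U246={p10,p11} U256={p5,p6,p9,p10,p11} U345={p8,p10,p11} U346={p8,p10,p11} U356={p2,p4,p5,p6,p8,p9,p10,p11} U456={p8,p10,p11}
  U1234={p11} U1235={p5,p6,p9,p11} U1236={p5,p6,p9,p11} U1245={p11} U1246={p11} U1256={p5,p6,p9,p11} U1345={p11} U1346={p11} U1356={p4,p5,p6,p9,p11} U1456={p11} U2345={p10,p11} U2346={p10,p11} U2356={p5,p6,p9,p10,p11} U2456={p10,p11} U3456={p8,p10,p11}
  U12345={p11} U12346={p11} U12356={p5,p6,p9,p11} U12456={p11} U13456={p11} U23456={p10,p11}
  U123456={p11}
components per intersection:
  U1: {p1,p4,p5,p6,p11} {p7} {p9}
  U2: {p5} {p6} {p9} {p10,p11}
  U3: {p1,p2,p3,p4,p5,p6,p8,p9,p10,p11} {p7}
  U4: {p8,p10,p11}
  U5: {p2,p3,p4,p5,p6,p8,p9,p10,p11}
  U6: {p1,p2,p4,p5,p6,p8,p10,p11} {p7} {p9}
  U12: {p5} {p6} {p9} {p11}
  U13: {p1,p4,p5,p6,p11} {p7} {p9}
  U14: {p11}
  U15: {p4,p5,p6,p11} {p9}
  U16: {p1,p4,p5,p6,p11} {p7} {p9}
  U23: {p5} {p6} {p9} {p10,p11}
  U24: {p10,p11}
  U25: {p5} {p6} {p9} {p10,p11}
  U26: {p5} {p6} {p9} {p10,p11}
  U34: {p8,p10,p11}
  U35: {p2,p3,p4,p5,p6,p8,p9,p10,p11}
  U36: {p1,p2,p4,p5,p6,p8,p10,p11} {p7} {p9}
  U45: {p8,p10,p11}
  U46: {p8,p10,p11}
  U56: {p2,p4,p5,p6,p8,p10,p11} {p9}
  U123: {p5} {p6} {p9} {p11}
  U124: {p11}
  U125: {p5} {p6} {p9} {p11}
  U126: {p5} {p6} {p9} {p11}
  U134: {p11}
  U135: {p4,p5,p6,p11} {p9}
  U136: {p1,p4,p5,p6,p11} {p7} {p9}
  U145: {p11}
  U146: {p11}
  U156: {p4,p5,p6,p11} {p9}
  U234: {p10,p11}
  U235: {p5} {p6} {p9} {p10,p11}
  U236: {p5} {p6} {p9} {p10,p11}
  U245: {p10,p11}
  U246: {p10,p11}
  U256: {p5} {p6} {p9} {p10,p11}
  U345: {p8,p10,p11}
  U346: {p8,p10,p11}
  U356: {p2,p4,p5,p6,p8,p10,p11} {p9}
  U456: {p8,p10,p11}
  U1234: {p11}
  U1235: {p5} {p6} {p9} {p11}
  U1236: {p5} {p6} {p9} {p11}
  U1245: {p11}
  U1246: {p11}
  U1256: {p5} {p6} {p9} {p11}
  U1345: {p11}
  U1346: {p11}
  U1356: {p4,p5,p6,p11} {p9}
  U1456: {p11}
  U2345: {p10,p11}
  U2346: {p10,p11}
  U2356: {p5} {p6} {p9} {p10,p11}
  U2456: {p10,p11}
  U3456: {p8,p10,p11}
  U12345: {p11}
  U12346: {p11}
  U12356: {p5} {p6} {p9} {p11}
  U12456: {p11}
  U13456: {p11}
  U23456: {p10,p11}
  U123456: {p11}
C dims 14,35,43,28; δ0: rk 12, SNF 1^12; δ1: rk 23, SNF 1^23; δ2: rk 20, SNF 1^20
Ȟ^0 = (14 − 12) − 0 = 2, so Ȟ^0 ≅ Z^2
Ȟ^1 = (35 − 23) − 12 = 0, so Ȟ^1 ≅ 0
Ȟ^2 = (43 − 20) − 23 = 0, so Ȟ^2 ≅ 0


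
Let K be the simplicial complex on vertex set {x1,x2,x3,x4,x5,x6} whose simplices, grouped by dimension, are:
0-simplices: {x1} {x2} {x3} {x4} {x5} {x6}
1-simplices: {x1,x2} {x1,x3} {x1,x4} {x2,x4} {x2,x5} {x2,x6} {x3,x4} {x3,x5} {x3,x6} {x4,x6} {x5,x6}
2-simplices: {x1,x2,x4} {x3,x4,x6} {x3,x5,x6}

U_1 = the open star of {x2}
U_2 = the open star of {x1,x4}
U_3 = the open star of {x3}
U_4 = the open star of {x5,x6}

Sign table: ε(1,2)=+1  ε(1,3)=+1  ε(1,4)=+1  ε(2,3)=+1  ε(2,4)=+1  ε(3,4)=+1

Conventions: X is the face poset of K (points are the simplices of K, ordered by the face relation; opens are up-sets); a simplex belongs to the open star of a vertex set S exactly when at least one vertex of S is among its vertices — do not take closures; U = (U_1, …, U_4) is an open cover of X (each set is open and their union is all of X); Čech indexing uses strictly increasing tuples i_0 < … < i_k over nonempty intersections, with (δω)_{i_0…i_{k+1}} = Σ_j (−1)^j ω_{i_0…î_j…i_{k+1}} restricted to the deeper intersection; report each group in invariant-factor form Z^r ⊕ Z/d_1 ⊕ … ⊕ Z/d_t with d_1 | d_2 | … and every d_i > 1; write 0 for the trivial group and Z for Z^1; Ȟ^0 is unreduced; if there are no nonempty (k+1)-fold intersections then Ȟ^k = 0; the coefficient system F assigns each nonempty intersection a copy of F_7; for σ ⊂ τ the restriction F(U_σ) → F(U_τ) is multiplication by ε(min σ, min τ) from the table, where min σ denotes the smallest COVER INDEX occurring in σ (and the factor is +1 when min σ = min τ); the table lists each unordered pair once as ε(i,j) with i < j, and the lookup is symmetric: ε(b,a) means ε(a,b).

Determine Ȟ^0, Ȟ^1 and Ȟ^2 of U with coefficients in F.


nonempty intersections:
  U1={{x2},{x1,x2},{x2,x4},{x2,x5},{x2,x6},{x1,x2,x4}} U2={{x1},{x4},{x1,x2},{x1,x3},{x1,x4},{x2,x4},{x3,x4},{x4,x6},{x1,x2,x4},{x3,x4,x6}} U3={{x3},{x1,x3},{x3,x4},{x3,x5},{x3,x6},{x3,x4,x6},{x3,x5,x6}} U4={{x5},{x6},{x2,x5},{x2,x6},{x3,x5},{x3,x6},{x4,x6},{x5,x6},{x3,x4,x6},{x3,x5,x6}}
  U12={{x1,x2},{x2,x4},{x1,x2,x4}} U14={{x2,x5},{x2,x6}} U23={{x1,x3},{x3,x4},{x3,x4,x6}} U24={{x4,x6},{x3,x4,x6}} U34={{x3,x5},{x3,x6},{x3,x4,x6},{x3,x5,x6}}
  U234={{x3,x4,x6}}
C dims 4,5,1; δ0: rk_F7 3; δ1: rk_F7 1
Ȟ^0: (4−3)−0=1 ⇒ Z/7
Ȟ^1: (5−1)−3=1 ⇒ Z/7
Ȟ^2: (1−0)−1=0 ⇒ 0

Ȟ^0(U;F) ≅ Z/7; Ȟ^1(U;F) ≅ Z/7; Ȟ^2(U;F) ≅ 0


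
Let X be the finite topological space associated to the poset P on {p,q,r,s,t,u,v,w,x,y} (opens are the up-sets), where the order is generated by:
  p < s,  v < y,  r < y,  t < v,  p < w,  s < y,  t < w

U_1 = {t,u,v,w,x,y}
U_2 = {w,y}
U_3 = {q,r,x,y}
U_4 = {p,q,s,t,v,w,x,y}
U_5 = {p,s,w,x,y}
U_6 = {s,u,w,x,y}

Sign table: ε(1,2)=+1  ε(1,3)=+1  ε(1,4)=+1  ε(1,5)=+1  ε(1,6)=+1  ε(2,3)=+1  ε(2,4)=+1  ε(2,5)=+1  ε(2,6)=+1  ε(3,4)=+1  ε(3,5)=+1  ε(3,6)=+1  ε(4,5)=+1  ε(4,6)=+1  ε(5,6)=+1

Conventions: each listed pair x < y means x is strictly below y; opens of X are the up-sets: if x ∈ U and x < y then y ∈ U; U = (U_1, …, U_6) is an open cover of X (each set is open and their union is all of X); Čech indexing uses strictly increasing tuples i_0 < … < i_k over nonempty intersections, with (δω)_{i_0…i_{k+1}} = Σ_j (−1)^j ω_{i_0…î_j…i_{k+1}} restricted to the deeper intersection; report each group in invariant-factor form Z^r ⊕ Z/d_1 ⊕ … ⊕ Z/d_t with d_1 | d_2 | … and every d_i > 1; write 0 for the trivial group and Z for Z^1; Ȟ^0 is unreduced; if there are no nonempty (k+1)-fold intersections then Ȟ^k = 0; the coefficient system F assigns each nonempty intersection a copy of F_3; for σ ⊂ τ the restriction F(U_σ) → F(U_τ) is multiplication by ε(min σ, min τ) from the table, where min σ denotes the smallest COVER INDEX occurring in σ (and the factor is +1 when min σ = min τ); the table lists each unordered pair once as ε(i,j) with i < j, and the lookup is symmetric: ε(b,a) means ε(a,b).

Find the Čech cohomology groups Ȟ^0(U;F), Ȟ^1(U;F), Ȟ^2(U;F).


cover nerve:
  U12={w,y} U13={x,y} U14={t,v,w,x,y} U15={w,x,y} U16={u,w,x,y} U23={y} U24={w,y} U25={w,y} U26={w,y} U34={q,x,y} U35={x,y} U36={x,y} U45={p,s,w,x,y} U46={s,w,x,y} U56={s,w,x,y}
  U123={y} U124={w,y} U125={w,y} U126={w,y} U134={x,y} U135={x,y} U136={x,y} U145={w,x,y} U146={w,x,y} U156={w,x,y} U234={y} U235={y} U236={y} U245={w,y} U246={w,y} U256={w,y} U345={x,y} U346={x,y} U356={x,y} U456={s,w,x,y}
  U1234={y} U1235={y} U1236={y} U1245={w,y} U1246={w,y} U1256={w,y} U1345={x,y} U1346={x,y} U1356={x,y} U1456={w,x,y} U2345={y} U2346={y} U2356={y} U2456={w,y} U3456={x,y}
  U12345={y} U12346={y} U12356={y} U12456={w,y} U13456={x,y} U23456={y}
  U123456={y}
C dims 6,15,20,15; δ0: rk_F3 5; δ1: rk_F3 10; δ2: rk_F3 10
Ȟ^0: (6−5)−0=1 ⇒ Z/3
Ȟ^1: (15−10)−5=0 ⇒ 0
Ȟ^2: (20−10)−10=0 ⇒ 0

Ȟ^0 = Z/3; Ȟ^1 = 0; Ȟ^2 = 0


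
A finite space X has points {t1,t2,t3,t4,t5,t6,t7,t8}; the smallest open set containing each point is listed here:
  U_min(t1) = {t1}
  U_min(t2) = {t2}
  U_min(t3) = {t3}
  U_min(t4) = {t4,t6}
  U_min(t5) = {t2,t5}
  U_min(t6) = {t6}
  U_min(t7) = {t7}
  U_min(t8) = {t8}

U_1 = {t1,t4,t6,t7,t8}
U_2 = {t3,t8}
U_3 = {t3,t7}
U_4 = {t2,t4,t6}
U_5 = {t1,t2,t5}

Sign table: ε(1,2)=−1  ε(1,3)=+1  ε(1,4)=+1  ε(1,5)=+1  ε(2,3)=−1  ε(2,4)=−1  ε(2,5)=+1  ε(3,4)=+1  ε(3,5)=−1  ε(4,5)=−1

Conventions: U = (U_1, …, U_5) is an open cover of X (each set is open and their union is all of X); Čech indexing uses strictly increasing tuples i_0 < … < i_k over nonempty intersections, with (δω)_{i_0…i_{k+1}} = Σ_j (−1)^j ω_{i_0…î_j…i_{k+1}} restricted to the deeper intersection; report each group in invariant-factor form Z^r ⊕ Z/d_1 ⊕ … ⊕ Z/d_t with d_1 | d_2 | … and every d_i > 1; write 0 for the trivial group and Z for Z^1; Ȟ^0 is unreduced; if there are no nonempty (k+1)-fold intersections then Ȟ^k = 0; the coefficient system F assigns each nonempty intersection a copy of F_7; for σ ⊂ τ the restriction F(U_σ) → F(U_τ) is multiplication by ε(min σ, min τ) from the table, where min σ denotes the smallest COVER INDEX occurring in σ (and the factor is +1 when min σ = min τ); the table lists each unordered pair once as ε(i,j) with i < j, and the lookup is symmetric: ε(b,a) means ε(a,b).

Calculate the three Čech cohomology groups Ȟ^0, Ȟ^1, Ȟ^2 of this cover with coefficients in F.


Ȟ^0 ≅ 0; Ȟ^1 ≅ Z/7; Ȟ^2 ≅ 0

nerve of the cover:
  U12={t8} U13={t7} U14={t4,t6} U15={t1} U23={t3} U45={t2}
C dims 5,6; δ0: rk_F7 5
Ȟ^0 = (5 − 5) − 0 = 0, so Ȟ^0 ≅ 0
Ȟ^1 = (6 − 0) − 5 = 1, so Ȟ^1 ≅ Z/7
Ȟ^2 = (0 − 0) − 0 = 0, so Ȟ^2 ≅ 0


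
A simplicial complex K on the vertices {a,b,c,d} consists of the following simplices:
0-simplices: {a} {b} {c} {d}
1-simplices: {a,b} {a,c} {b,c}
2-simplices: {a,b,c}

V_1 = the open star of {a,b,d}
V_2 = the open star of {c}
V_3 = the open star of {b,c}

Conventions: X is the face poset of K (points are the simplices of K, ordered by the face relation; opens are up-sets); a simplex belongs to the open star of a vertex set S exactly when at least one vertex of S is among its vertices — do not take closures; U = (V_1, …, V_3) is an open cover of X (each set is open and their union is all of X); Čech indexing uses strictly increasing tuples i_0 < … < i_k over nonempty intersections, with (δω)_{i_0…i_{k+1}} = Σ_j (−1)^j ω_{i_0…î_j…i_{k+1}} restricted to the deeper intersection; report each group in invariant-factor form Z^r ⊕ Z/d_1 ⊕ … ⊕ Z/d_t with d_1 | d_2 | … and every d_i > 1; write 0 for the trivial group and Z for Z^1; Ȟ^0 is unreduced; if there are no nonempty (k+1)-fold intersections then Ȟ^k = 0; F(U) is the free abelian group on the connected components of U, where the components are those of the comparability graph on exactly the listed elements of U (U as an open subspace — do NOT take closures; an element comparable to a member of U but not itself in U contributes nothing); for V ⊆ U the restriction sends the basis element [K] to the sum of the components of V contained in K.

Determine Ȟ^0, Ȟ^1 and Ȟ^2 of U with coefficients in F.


Ȟ^0 ≅ Z^2,  Ȟ^1 ≅ 0,  Ȟ^2 ≅ 0

nerve of the cover:
  V1={{a},{b},{d},{a,b},{a,c},{b,c},{a,b,c}} V2={{c},{a,c},{b,c},{a,b,c}} V3={{b},{c},{a,b},{a,c},{b,c},{a,b,c}}
  V12={{a,c},{b,c},{a,b,c}} V13={{b},{a,b},{a,c},{b,c},{a,b,c}} V23={{c},{a,c},{b,c},{a,b,c}}
  V123={{a,c},{b,c},{a,b,c}}
components per intersection:
  V1: {{a},{b},{a,b},{a,c},{b,c},{a,b,c}} {{d}}
  V2: {{c},{a,c},{b,c},{a,b,c}}
  V3: {{b},{c},{a,b},{a,c},{b,c},{a,b,c}}
  V12: {{a,c},{b,c},{a,b,c}}
  V13: {{b},{a,b},{a,c},{b,c},{a,b,c}}
  V23: {{c},{a,c},{b,c},{a,b,c}}
  V123: {{a,c},{b,c},{a,b,c}}
C dims 4,3,1; δ0: rk 2, SNF 1^2; δ1: rk 1, SNF 1^1
Ȟ^0 = (4 − 2) − 0 = 2, so Ȟ^0 ≅ Z^2
Ȟ^1 = (3 − 1) − 2 = 0, so Ȟ^1 ≅ 0
Ȟ^2 = (1 − 0) − 1 = 0, so Ȟ^2 ≅ 0
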